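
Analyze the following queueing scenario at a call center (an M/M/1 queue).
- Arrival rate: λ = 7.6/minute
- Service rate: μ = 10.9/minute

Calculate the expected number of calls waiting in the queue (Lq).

ρ = λ/μ = 7.6/10.9 = 0.6972
For M/M/1: Lq = λ²/(μ(μ-λ))
Lq = 57.76/(10.9 × 3.30)
Lq = 1.6058 calls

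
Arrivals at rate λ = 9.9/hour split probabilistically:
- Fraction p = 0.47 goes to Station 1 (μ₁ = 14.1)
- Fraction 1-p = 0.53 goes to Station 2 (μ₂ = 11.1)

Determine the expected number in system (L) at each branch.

Effective rates: λ₁ = 9.9×0.47 = 4.653, λ₂ = 9.9×0.53 = 5.247
Station 1: ρ₁ = 4.653/14.1 = 0.3300, L₁ = ρ₁/(1-ρ₁) = 0.3300/(1-0.3300) = 0.4925
Station 2: ρ₂ = 5.247/11.1 = 0.4727, L₂ = ρ₂/(1-ρ₂) = 0.4727/(1-0.4727) = 0.8965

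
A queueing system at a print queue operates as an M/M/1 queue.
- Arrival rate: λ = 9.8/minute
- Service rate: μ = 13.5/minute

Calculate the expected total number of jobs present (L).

ρ = λ/μ = 9.8/13.5 = 0.7259
For M/M/1: L = λ/(μ-λ)
L = 9.8/(13.5-9.8) = 9.8/3.70
L = 2.6486 jobs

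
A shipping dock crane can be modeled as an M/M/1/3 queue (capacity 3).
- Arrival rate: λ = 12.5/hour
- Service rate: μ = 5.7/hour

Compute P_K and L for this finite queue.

ρ = λ/μ = 12.5/5.7 = 2.1930
P₀ = (1-ρ)/(1-ρ^(K+1)) = (1-2.1930)/(1-2.1930^4) = -1.1930/-22.1289 = 0.05391
P_K = P₀×ρ^K = 0.05391 × 2.1930^3 = 0.05391 × 10.5467 = 0.5686
Blocking probability P_3 = 0.5686 (56.86%)
L = ρ[1 - (K+1)ρ^K + Kρ^(K+1)] / [(1-ρ)(1-ρ^(K+1))]
L = 2.1930 × (1 - 4×10.5467 + 3×23.1289) / ((1 - 2.1930) × (1 - 23.1289)) = 2.3425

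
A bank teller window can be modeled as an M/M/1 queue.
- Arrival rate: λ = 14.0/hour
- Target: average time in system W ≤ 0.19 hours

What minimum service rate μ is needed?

For M/M/1: W = 1/(μ-λ)
Need W ≤ 0.19, so 1/(μ-λ) ≤ 0.19
μ - λ ≥ 1/0.19 = 5.2632
μ ≥ 14.0 + 5.2632 = 19.2632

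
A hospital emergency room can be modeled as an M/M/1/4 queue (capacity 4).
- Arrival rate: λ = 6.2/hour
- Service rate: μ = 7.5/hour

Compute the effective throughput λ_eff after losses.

ρ = λ/μ = 6.2/7.5 = 0.826667
P₀ = (1-ρ)/(1-ρ^(K+1)) = (1-0.826667)/(1-0.826667^5) = 0.1733/0.6139 = 0.2823
P_K = P₀×ρ^K = 0.2823 × 0.826667^4 = 0.2823 × 0.4670 = 0.1318
λ_eff = λ(1-P_K) = 6.2 × (1 - 0.13185) = 6.2 × 0.86815 = 5.3825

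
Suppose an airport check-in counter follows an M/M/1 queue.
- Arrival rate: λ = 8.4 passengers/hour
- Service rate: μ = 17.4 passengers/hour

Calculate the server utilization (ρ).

Server utilization: ρ = λ/μ
ρ = 8.4/17.4 = 0.4828
The server is busy 48.28% of the time.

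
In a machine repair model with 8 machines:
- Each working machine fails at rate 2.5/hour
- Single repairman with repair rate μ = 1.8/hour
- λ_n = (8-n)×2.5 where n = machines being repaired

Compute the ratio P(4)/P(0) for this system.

P(4)/P(0) = ∏_{i=0}^{4-1} λ_i/μ_{i+1}
= (8-0)×2.5/1.8 × (8-1)×2.5/1.8 × (8-2)×2.5/1.8 × (8-3)×2.5/1.8
= 6251.4289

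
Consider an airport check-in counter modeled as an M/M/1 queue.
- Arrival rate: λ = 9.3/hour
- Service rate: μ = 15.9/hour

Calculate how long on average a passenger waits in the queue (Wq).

First, compute utilization: ρ = λ/μ = 9.3/15.9 = 0.5849
For M/M/1: Wq = λ/(μ(μ-λ))
Wq = 9.3/(15.9 × (15.9-9.3))
Wq = 9.3/(15.9 × 6.60)
Wq = 0.08862 hours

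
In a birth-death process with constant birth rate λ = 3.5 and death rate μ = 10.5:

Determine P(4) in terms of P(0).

For constant rates: P(n)/P(0) = (λ/μ)^n
P(4)/P(0) = (3.5/10.5)^4 = 0.33333^4 = 0.01235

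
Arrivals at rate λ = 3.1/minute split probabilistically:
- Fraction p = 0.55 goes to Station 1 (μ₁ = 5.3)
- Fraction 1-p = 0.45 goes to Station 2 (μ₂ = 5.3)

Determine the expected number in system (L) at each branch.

Effective rates: λ₁ = 3.1×0.55 = 1.705, λ₂ = 3.1×0.45 = 1.395
Station 1: ρ₁ = 1.705/5.3 = 0.3217, L₁ = ρ₁/(1-ρ₁) = 0.3217/(1-0.3217) = 0.4743
Station 2: ρ₂ = 1.395/5.3 = 0.2632, L₂ = ρ₂/(1-ρ₂) = 0.2632/(1-0.2632) = 0.3572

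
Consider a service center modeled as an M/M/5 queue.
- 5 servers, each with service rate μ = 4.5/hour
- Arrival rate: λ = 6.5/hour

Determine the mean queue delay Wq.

Traffic intensity: ρ = λ/(cμ) = 6.5/(5×4.5) = 0.2889
Since ρ = 0.2889 < 1, system is stable.
Offered load a = λ/μ = cρ = 6.5/4.5 = 1.4444
P₀ = [ Σₙ₌₀^4 aⁿ/n! + a^5/(5!(1-ρ)) ]⁻¹
Σ = a^0/0! + a^1/1! + a^2/2! + a^3/3! + a^4/4! = 1.0000 + 1.4444 + 1.0432 + 0.5023 + 0.1814 = 4.1713
a^5/(5!(1-ρ)) = 6.2879/(120 × 0.7111) = 0.07369
P₀ = 1/(4.1713 + 0.07369) = 0.2356
Lq = P₀·a^5·ρ / (5!(1-ρ)²) = 0.23557 × 6.2879 × 0.28889 / (120 × 0.50568) = 0.007052
Wq = Lq/λ = 0.007052/6.5 = 0.001085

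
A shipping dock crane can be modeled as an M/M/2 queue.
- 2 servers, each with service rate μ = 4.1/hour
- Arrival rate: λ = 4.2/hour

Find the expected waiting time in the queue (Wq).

Traffic intensity: ρ = λ/(cμ) = 4.2/(2×4.1) = 0.5122
Since ρ = 0.5122 < 1, system is stable.
Offered load a = λ/μ = cρ = 4.2/4.1 = 1.0244
P₀ = [ Σₙ₌₀^1 aⁿ/n! + a^2/(2!(1-ρ)) ]⁻¹
Σ = a^0/0! + a^1/1! = 1.0000 + 1.0244 = 2.0244
a^2/(2!(1-ρ)) = 1.0494/(2 × 0.4878) = 1.0756
P₀ = 1/(2.0244 + 1.0756) = 0.3226
Lq = P₀·a^2·ρ / (2!(1-ρ)²) = 0.3226 × 1.0494 × 0.5122 / (2 × 0.2380) = 0.3643
Wq = Lq/λ = 0.3643/4.2 = 0.08674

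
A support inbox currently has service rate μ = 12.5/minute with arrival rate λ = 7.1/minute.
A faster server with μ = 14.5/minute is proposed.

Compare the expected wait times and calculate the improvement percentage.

System 1: ρ₁ = 7.1/12.5 = 0.5680, W₁ = 1/(12.5-7.1) = 0.18519
System 2: ρ₂ = 7.1/14.5 = 0.4897, W₂ = 1/(14.5-7.1) = 0.13514
Improvement: (W₁-W₂)/W₁ = (0.18519-0.13514)/0.18519 = 27.03%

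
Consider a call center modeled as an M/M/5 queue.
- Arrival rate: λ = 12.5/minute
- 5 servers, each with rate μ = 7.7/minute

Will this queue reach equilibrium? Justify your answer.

Stability requires ρ = λ/(cμ) < 1
ρ = 12.5/(5 × 7.7) = 12.5/38.50 = 0.3247
Since 0.3247 < 1, the system is STABLE.
The servers are busy 32.47% of the time.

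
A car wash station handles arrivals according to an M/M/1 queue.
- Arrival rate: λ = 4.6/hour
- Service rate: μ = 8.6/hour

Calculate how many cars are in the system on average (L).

ρ = λ/μ = 4.6/8.6 = 0.5349
For M/M/1: L = λ/(μ-λ)
L = 4.6/(8.6-4.6) = 4.6/4.00
L = 1.1500 cars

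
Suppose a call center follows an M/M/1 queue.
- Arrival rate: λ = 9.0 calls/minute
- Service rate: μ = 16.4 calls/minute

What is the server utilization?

Server utilization: ρ = λ/μ
ρ = 9.0/16.4 = 0.5488
The server is busy 54.88% of the time.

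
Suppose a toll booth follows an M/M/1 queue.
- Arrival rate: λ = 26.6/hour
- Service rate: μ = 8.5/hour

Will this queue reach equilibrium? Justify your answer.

Stability requires ρ = λ/(cμ) < 1
ρ = 26.6/(1 × 8.5) = 26.6/8.50 = 3.1294
Since 3.1294 ≥ 1, the system is UNSTABLE.
Queue grows without bound. Need μ > λ = 26.6.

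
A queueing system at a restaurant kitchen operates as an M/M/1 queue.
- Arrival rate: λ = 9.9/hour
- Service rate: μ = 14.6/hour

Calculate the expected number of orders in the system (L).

ρ = λ/μ = 9.9/14.6 = 0.6781
For M/M/1: L = λ/(μ-λ)
L = 9.9/(14.6-9.9) = 9.9/4.70
L = 2.1064 orders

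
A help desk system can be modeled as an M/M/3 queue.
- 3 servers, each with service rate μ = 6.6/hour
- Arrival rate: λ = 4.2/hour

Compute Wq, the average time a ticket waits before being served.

Traffic intensity: ρ = λ/(cμ) = 4.2/(3×6.6) = 0.2121
Since ρ = 0.2121 < 1, system is stable.
Offered load a = λ/μ = cρ = 4.2/6.6 = 0.6364
P₀ = [ Σₙ₌₀^2 aⁿ/n! + a^3/(3!(1-ρ)) ]⁻¹
Σ = a^0/0! + a^1/1! + a^2/2! = 1.0000 + 0.63636 + 0.20248 = 1.8388
a^3/(3!(1-ρ)) = 0.2577/(6 × 0.7879) = 0.05451
P₀ = 1/(1.8388 + 0.05451) = 0.5282
Lq = P₀·a^3·ρ / (3!(1-ρ)²) = 0.52816 × 0.25770 × 0.21212 / (6 × 0.62075) = 0.007752
Wq = Lq/λ = 0.007752/4.2 = 0.001846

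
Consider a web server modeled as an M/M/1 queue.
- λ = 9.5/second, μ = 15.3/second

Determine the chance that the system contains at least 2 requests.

ρ = λ/μ = 9.5/15.3 = 0.6209
P(N ≥ n) = ρⁿ
P(N ≥ 2) = 0.6209^2
P(N ≥ 2) = 0.3855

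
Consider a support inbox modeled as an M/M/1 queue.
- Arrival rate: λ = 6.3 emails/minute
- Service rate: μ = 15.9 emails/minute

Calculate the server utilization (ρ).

Server utilization: ρ = λ/μ
ρ = 6.3/15.9 = 0.3962
The server is busy 39.62% of the time.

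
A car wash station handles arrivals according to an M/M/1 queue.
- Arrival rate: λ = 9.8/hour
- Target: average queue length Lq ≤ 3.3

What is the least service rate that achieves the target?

For M/M/1: Lq = λ²/(μ(μ-λ))
Need Lq ≤ 3.3, i.e. μ(μ-λ) ≥ λ²/3.3
μ² - 9.8μ - 96.04/3.3 ≥ 0  →  μ² - 9.8μ - 29.10303 ≥ 0
Quadratic formula (positive root): μ = [λ + √(λ² + 4×29.10303)]/2
Discriminant: 96.04 + 4×29.10303 = 212.4521, √212.4521 = 14.5757
μ ≥ (9.8 + 14.5757)/2 = 12.1879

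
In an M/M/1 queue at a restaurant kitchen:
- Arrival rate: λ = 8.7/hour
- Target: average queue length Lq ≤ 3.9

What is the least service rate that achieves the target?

For M/M/1: Lq = λ²/(μ(μ-λ))
Need Lq ≤ 3.9, i.e. μ(μ-λ) ≥ λ²/3.9
μ² - 8.7μ - 75.69/3.9 ≥ 0  →  μ² - 8.7μ - 19.4077 ≥ 0
Quadratic formula (positive root): μ = [λ + √(λ² + 4×19.4077)]/2
Discriminant: 75.69 + 4×19.4077 = 153.3208, √153.3208 = 12.38228
μ ≥ (8.7 + 12.38228)/2 = 10.5411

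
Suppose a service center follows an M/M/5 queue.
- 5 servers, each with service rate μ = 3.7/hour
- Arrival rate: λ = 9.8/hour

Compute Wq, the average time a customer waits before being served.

Traffic intensity: ρ = λ/(cμ) = 9.8/(5×3.7) = 0.5297
Since ρ = 0.5297 < 1, system is stable.
Offered load a = λ/μ = cρ = 9.8/3.7 = 2.6486
P₀ = [ Σₙ₌₀^4 aⁿ/n! + a^5/(5!(1-ρ)) ]⁻¹
Σ = a^0/0! + a^1/1! + a^2/2! + a^3/3! + a^4/4! = 1.0000 + 2.6486 + 3.5077 + 3.0969 + 2.0506 = 12.3038
a^5/(5!(1-ρ)) = 130.3532/(120 × 0.47027) = 2.3099
P₀ = 1/(12.3038 + 2.3099) = 0.06843
Lq = P₀·a^5·ρ / (5!(1-ρ)²) = 0.06843 × 130.3532 × 0.5297 / (120 × 0.2212) = 0.1780
Wq = Lq/λ = 0.17805/9.8 = 0.01817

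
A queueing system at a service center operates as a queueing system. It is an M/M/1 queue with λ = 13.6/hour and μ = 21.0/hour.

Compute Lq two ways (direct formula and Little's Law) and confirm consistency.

Method 1 (direct): Lq = λ²/(μ(μ-λ)) = 184.96/(21.0 × 7.40) = 1.1902

Method 2 (Little's Law):
W = 1/(μ-λ) = 1/7.40 = 0.135135
Wq = W - 1/μ = 0.135135 - 0.0476190 = 0.087516
Lq = λWq = 13.6 × 0.087516 = 1.1902 ✔ (matches Method 1)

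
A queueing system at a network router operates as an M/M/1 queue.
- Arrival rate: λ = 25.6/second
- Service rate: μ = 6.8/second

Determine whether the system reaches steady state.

Stability requires ρ = λ/(cμ) < 1
ρ = 25.6/(1 × 6.8) = 25.6/6.80 = 3.7647
Since 3.7647 ≥ 1, the system is UNSTABLE.
Queue grows without bound. Need μ > λ = 25.6.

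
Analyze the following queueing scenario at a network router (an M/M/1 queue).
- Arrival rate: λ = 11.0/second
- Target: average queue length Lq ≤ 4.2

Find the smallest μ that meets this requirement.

For M/M/1: Lq = λ²/(μ(μ-λ))
Need Lq ≤ 4.2, i.e. μ(μ-λ) ≥ λ²/4.2
μ² - 11.0μ - 121.00/4.2 ≥ 0  →  μ² - 11.0μ - 28.80952 ≥ 0
Quadratic formula (positive root): μ = [λ + √(λ² + 4×28.80952)]/2
Discriminant: 121.00 + 4×28.80952 = 236.2381, √236.2381 = 15.3700
μ ≥ (11.0 + 15.3700)/2 = 13.1850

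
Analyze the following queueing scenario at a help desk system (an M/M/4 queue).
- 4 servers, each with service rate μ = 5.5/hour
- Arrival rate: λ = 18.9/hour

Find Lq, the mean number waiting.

Traffic intensity: ρ = λ/(cμ) = 18.9/(4×5.5) = 0.8591
Since ρ = 0.8591 < 1, system is stable.
Offered load a = λ/μ = cρ = 18.9/5.5 = 3.4364
P₀ = [ Σₙ₌₀^3 aⁿ/n! + a^4/(4!(1-ρ)) ]⁻¹
Σ = a^0/0! + a^1/1! + a^2/2! + a^3/3! = 1.0000 + 3.4364 + 5.9043 + 6.7631 = 17.1038
a^4/(4!(1-ρ)) = 139.4429/(24 × 0.140909) = 41.2331
P₀ = 1/(17.1038 + 41.2331) = 0.01714
Lq = P₀·a^4·ρ / (4!(1-ρ)²) = 0.0171418 × 139.4429 × 0.859091 / (24 × 0.0198554) = 4.3093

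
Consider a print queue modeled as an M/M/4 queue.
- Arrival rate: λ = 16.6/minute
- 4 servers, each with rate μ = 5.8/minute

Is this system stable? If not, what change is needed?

Stability requires ρ = λ/(cμ) < 1
ρ = 16.6/(4 × 5.8) = 16.6/23.20 = 0.7155
Since 0.7155 < 1, the system is STABLE.
The servers are busy 71.55% of the time.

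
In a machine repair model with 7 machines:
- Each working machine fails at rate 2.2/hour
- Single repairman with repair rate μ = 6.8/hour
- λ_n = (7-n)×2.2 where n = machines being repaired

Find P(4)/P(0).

P(4)/P(0) = ∏_{i=0}^{4-1} λ_i/μ_{i+1}
= (7-0)×2.2/6.8 × (7-1)×2.2/6.8 × (7-2)×2.2/6.8 × (7-3)×2.2/6.8
= 9.2031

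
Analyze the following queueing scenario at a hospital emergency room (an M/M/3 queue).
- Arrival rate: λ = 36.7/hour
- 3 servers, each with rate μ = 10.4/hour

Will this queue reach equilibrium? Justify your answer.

Stability requires ρ = λ/(cμ) < 1
ρ = 36.7/(3 × 10.4) = 36.7/31.20 = 1.1763
Since 1.1763 ≥ 1, the system is UNSTABLE.
Need c > λ/μ = 36.7/10.4 = 3.53.
Minimum servers needed: c = 4.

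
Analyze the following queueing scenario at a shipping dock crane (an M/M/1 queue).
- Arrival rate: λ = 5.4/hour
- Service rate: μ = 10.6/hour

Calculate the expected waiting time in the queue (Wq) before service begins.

First, compute utilization: ρ = λ/μ = 5.4/10.6 = 0.5094
For M/M/1: Wq = λ/(μ(μ-λ))
Wq = 5.4/(10.6 × (10.6-5.4))
Wq = 5.4/(10.6 × 5.20)
Wq = 0.09797 hours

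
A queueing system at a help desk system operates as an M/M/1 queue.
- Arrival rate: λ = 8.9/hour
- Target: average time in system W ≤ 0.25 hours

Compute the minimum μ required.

For M/M/1: W = 1/(μ-λ)
Need W ≤ 0.25, so 1/(μ-λ) ≤ 0.25
μ - λ ≥ 1/0.25 = 4.0000
μ ≥ 8.9 + 4.0000 = 12.9000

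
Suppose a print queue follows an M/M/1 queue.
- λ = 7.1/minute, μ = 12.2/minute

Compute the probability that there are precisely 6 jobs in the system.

ρ = λ/μ = 7.1/12.2 = 0.5820
P(n) = (1-ρ)ρⁿ
P(6) = (1-0.5820) × 0.5820^6
P(6) = 0.4180 × 0.03886
P(6) = 0.01624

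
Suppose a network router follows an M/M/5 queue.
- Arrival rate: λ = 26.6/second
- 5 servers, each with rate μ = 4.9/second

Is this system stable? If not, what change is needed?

Stability requires ρ = λ/(cμ) < 1
ρ = 26.6/(5 × 4.9) = 26.6/24.50 = 1.0857
Since 1.0857 ≥ 1, the system is UNSTABLE.
Need c > λ/μ = 26.6/4.9 = 5.43.
Minimum servers needed: c = 6.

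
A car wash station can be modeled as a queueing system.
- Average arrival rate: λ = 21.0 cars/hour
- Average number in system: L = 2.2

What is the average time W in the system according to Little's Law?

Little's Law: L = λW, so W = L/λ
W = 2.2/21.0 = 0.1048 hours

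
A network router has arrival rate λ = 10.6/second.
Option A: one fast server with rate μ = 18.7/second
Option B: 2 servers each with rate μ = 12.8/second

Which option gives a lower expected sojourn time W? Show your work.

Option A: single server μ = 18.7 (M/M/1)
  ρ_A = 10.6/18.7 = 0.5668
  W_A = 1/(μ-λ) = 1/(18.7-10.6) = 1/8.10 = 0.1235

Option B: 2 servers μ = 12.8 (M/M/2)
  ρ_B = λ/(cμ) = 10.6/(2×12.8) = 0.4141
  Offered load a = λ/μ = cρ = 10.6/12.8 = 0.8281
  P₀ = [ Σₙ₌₀^1 aⁿ/n! + a^2/(2!(1-ρ)) ]⁻¹
  Σ = a^0/0! + a^1/1! = 1.0000 + 0.8281 = 1.8281
  a^2/(2!(1-ρ)) = 0.68579/(2 × 0.58594) = 0.5852
  P₀ = 1/(1.8281 + 0.5852) = 0.4144
  Lq = P₀·a^2·ρ / (2!(1-ρ)²) = 0.4144 × 0.6858 × 0.4141 / (2 × 0.3433) = 0.1714
  Wq_B = Lq/λ = 0.1714/10.6 = 0.01617
  W_B = Wq_B + 1/μ = 0.01617 + 0.07812 = 0.09429

Since W_B = 0.09429 < W_A = 0.1235, Option B (multiple servers) has the shorter time in system.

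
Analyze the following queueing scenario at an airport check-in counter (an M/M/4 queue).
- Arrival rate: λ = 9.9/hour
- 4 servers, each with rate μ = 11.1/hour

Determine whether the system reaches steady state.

Stability requires ρ = λ/(cμ) < 1
ρ = 9.9/(4 × 11.1) = 9.9/44.40 = 0.2230
Since 0.2230 < 1, the system is STABLE.
The servers are busy 22.30% of the time.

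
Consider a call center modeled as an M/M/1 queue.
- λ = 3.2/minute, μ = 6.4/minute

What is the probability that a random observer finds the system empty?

ρ = λ/μ = 3.2/6.4 = 0.5000
P(0) = 1 - ρ = 1 - 0.5000 = 0.5000
The server is idle 50.00% of the time.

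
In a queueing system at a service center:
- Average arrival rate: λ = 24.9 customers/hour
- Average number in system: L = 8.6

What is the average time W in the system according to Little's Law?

Little's Law: L = λW, so W = L/λ
W = 8.6/24.9 = 0.3454 hours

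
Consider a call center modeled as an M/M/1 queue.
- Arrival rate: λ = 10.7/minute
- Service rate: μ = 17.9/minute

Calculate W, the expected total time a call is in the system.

First, compute utilization: ρ = λ/μ = 10.7/17.9 = 0.5978
For M/M/1: W = 1/(μ-λ)
W = 1/(17.9-10.7) = 1/7.20
W = 0.1389 minutes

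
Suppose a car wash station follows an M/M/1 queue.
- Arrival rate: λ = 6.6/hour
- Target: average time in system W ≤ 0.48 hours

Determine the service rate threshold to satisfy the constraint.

For M/M/1: W = 1/(μ-λ)
Need W ≤ 0.48, so 1/(μ-λ) ≤ 0.48
μ - λ ≥ 1/0.48 = 2.0833
μ ≥ 6.6 + 2.0833 = 8.6833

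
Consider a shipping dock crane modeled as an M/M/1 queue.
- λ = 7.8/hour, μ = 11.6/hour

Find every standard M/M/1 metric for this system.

Step 1: ρ = λ/μ = 7.8/11.6 = 0.6724
Step 2: L = λ/(μ-λ) = 7.8/3.80 = 2.0526
Step 3: Lq = λ²/(μ(μ-λ)) = 60.84/(11.6×3.80) = 1.3802
Step 4: W = 1/(μ-λ) = 1/3.80 = 0.26316
Step 5: Wq = λ/(μ(μ-λ)) = 7.8/(11.6×3.80) = 0.1770
Step 6: P(0) = 1-ρ = 0.3276
Verify: L = λW = 7.8×0.26316 = 2.0526 ✔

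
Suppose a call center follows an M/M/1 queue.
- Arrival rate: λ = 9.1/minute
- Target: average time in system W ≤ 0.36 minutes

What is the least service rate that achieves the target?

For M/M/1: W = 1/(μ-λ)
Need W ≤ 0.36, so 1/(μ-λ) ≤ 0.36
μ - λ ≥ 1/0.36 = 2.7778
μ ≥ 9.1 + 2.7778 = 11.8778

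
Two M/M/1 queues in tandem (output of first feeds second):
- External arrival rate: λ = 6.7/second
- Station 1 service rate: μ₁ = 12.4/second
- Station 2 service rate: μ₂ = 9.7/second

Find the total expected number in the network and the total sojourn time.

By Jackson's theorem, each station behaves as independent M/M/1.
Station 1: ρ₁ = 6.7/12.4 = 0.5403, L₁ = ρ₁/(1-ρ₁) = λ/(μ₁-λ) = 6.7/5.70 = 1.17544
Station 2: ρ₂ = 6.7/9.7 = 0.6907, L₂ = ρ₂/(1-ρ₂) = λ/(μ₂-λ) = 6.7/3.00 = 2.23333
Total: L = L₁ + L₂ = 1.17544 + 2.23333 = 3.4088
W = L/λ = 3.4088/6.7 = 0.5088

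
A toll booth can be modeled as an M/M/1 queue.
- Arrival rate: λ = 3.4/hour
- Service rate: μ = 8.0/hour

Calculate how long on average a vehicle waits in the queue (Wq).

First, compute utilization: ρ = λ/μ = 3.4/8.0 = 0.4250
For M/M/1: Wq = λ/(μ(μ-λ))
Wq = 3.4/(8.0 × (8.0-3.4))
Wq = 3.4/(8.0 × 4.60)
Wq = 0.09239 hours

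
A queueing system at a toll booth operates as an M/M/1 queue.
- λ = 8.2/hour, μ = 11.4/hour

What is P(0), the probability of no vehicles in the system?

ρ = λ/μ = 8.2/11.4 = 0.7193
P(0) = 1 - ρ = 1 - 0.7193 = 0.2807
The server is idle 28.07% of the time.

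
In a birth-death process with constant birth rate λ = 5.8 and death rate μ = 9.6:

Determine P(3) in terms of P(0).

For constant rates: P(n)/P(0) = (λ/μ)^n
P(3)/P(0) = (5.8/9.6)^3 = 0.60417^3 = 0.2205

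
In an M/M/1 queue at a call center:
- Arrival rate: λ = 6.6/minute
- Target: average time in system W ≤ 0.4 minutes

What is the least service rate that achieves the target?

For M/M/1: W = 1/(μ-λ)
Need W ≤ 0.4, so 1/(μ-λ) ≤ 0.4
μ - λ ≥ 1/0.4 = 2.5000
μ ≥ 6.6 + 2.5000 = 9.1000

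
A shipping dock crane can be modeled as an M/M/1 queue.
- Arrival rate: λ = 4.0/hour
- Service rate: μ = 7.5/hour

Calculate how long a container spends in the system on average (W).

First, compute utilization: ρ = λ/μ = 4.0/7.5 = 0.5333
For M/M/1: W = 1/(μ-λ)
W = 1/(7.5-4.0) = 1/3.50
W = 0.2857 hours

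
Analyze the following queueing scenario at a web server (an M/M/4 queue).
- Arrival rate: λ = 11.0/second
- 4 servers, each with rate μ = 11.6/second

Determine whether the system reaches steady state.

Stability requires ρ = λ/(cμ) < 1
ρ = 11.0/(4 × 11.6) = 11.0/46.40 = 0.2371
Since 0.2371 < 1, the system is STABLE.
The servers are busy 23.71% of the time.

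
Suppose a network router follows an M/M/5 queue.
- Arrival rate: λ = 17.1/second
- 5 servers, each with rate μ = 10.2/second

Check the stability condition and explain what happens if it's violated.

Stability requires ρ = λ/(cμ) < 1
ρ = 17.1/(5 × 10.2) = 17.1/51.00 = 0.3353
Since 0.3353 < 1, the system is STABLE.
The servers are busy 33.53% of the time.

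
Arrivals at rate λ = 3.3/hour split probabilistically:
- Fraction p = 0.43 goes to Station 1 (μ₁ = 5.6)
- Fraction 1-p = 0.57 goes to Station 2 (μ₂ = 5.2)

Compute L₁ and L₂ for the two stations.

Effective rates: λ₁ = 3.3×0.43 = 1.419, λ₂ = 3.3×0.57 = 1.881
Station 1: ρ₁ = 1.419/5.6 = 0.2534, L₁ = ρ₁/(1-ρ₁) = 0.2534/(1-0.2534) = 0.3394
Station 2: ρ₂ = 1.881/5.2 = 0.3617, L₂ = ρ₂/(1-ρ₂) = 0.3617/(1-0.3617) = 0.5667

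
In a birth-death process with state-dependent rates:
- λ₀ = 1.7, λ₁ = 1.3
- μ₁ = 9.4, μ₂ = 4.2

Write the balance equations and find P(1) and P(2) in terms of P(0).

Balance equations:
State 0: λ₀P₀ = μ₁P₁ → P₁ = (λ₀/μ₁)P₀ = (1.7/9.4)P₀ = 0.1809P₀
State 1: P₂ = (λ₀λ₁)/(μ₁μ₂)P₀ = (1.7×1.3)/(9.4×4.2)P₀ = 0.05598P₀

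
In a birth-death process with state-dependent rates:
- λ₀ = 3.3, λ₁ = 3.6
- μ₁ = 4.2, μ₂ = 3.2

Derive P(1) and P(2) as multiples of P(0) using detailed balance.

Balance equations:
State 0: λ₀P₀ = μ₁P₁ → P₁ = (λ₀/μ₁)P₀ = (3.3/4.2)P₀ = 0.7857P₀
State 1: P₂ = (λ₀λ₁)/(μ₁μ₂)P₀ = (3.3×3.6)/(4.2×3.2)P₀ = 0.8839P₀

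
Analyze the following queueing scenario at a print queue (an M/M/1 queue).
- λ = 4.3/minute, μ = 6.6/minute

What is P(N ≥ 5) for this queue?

ρ = λ/μ = 4.3/6.6 = 0.6515
P(N ≥ n) = ρⁿ
P(N ≥ 5) = 0.6515^5
P(N ≥ 5) = 0.1174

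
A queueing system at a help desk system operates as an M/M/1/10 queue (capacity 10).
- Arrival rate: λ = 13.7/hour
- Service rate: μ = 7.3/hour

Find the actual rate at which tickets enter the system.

ρ = λ/μ = 13.7/7.3 = 1.8767
P₀ = (1-ρ)/(1-ρ^(K+1)) = (1-1.8767)/(1-1.8767^11) = -0.8767/-1016.0526 = 0.0008628
P_K = P₀×ρ^K = 0.0008628 × 1.8767^10 = 0.0008628 × 541.9367 = 0.4676
λ_eff = λ(1-P_K) = 13.7 × (1 - 0.46761) = 13.7 × 0.53239 = 7.2937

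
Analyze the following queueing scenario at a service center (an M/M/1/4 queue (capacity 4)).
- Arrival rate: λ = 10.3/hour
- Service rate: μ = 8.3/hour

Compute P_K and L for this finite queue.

ρ = λ/μ = 10.3/8.3 = 1.2410
P₀ = (1-ρ)/(1-ρ^(K+1)) = (1-1.2410)/(1-1.2410^5) = -0.2410/-1.9435 = 0.1240
P_K = P₀×ρ^K = 0.1240 × 1.2410^4 = 0.1240 × 2.3718 = 0.2941
Blocking probability P_4 = 0.2941 (29.41%)
L = ρ[1 - (K+1)ρ^K + Kρ^(K+1)] / [(1-ρ)(1-ρ^(K+1))]
L = 1.2410 × (1 - 5×2.3718495 + 4×2.9434652) / ((1 - 1.2410) × (1 - 2.9434652)) = 2.4233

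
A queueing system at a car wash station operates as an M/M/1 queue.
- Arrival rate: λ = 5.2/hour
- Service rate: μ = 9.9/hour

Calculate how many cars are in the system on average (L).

ρ = λ/μ = 5.2/9.9 = 0.5253
For M/M/1: L = λ/(μ-λ)
L = 5.2/(9.9-5.2) = 5.2/4.70
L = 1.1064 cars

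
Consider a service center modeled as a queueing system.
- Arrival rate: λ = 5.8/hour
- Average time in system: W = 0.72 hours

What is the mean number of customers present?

Little's Law: L = λW
L = 5.8 × 0.72 = 4.1760 customers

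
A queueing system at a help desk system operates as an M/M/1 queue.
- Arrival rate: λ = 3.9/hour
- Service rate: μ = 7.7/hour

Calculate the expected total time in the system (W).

First, compute utilization: ρ = λ/μ = 3.9/7.7 = 0.5065
For M/M/1: W = 1/(μ-λ)
W = 1/(7.7-3.9) = 1/3.80
W = 0.2632 hours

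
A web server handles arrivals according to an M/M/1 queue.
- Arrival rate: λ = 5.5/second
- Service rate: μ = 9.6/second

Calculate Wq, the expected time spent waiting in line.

First, compute utilization: ρ = λ/μ = 5.5/9.6 = 0.5729
For M/M/1: Wq = λ/(μ(μ-λ))
Wq = 5.5/(9.6 × (9.6-5.5))
Wq = 5.5/(9.6 × 4.10)
Wq = 0.1397 seconds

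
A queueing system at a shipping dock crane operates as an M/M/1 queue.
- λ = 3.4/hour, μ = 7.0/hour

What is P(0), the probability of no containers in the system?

ρ = λ/μ = 3.4/7.0 = 0.4857
P(0) = 1 - ρ = 1 - 0.4857 = 0.5143
The server is idle 51.43% of the time.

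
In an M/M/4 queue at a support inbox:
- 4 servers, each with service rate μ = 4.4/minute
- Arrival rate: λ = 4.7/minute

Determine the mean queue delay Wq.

Traffic intensity: ρ = λ/(cμ) = 4.7/(4×4.4) = 0.2670
Since ρ = 0.2670 < 1, system is stable.
Offered load a = λ/μ = cρ = 4.7/4.4 = 1.0682
P₀ = [ Σₙ₌₀^3 aⁿ/n! + a^4/(4!(1-ρ)) ]⁻¹
Σ = a^0/0! + a^1/1! + a^2/2! + a^3/3! = 1.0000 + 1.0682 + 0.5705 + 0.2031 = 2.8418
a^4/(4!(1-ρ)) = 1.3019/(24 × 0.7330) = 0.07401
P₀ = 1/(2.8418 + 0.07401) = 0.3430
Lq = P₀·a^4·ρ / (4!(1-ρ)²) = 0.3430 × 1.3019 × 0.2670 / (24 × 0.5372) = 0.009248
Wq = Lq/λ = 0.009248/4.7 = 0.001968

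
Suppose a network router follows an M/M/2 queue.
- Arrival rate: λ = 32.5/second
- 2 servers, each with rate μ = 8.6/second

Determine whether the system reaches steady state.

Stability requires ρ = λ/(cμ) < 1
ρ = 32.5/(2 × 8.6) = 32.5/17.20 = 1.8895
Since 1.8895 ≥ 1, the system is UNSTABLE.
Need c > λ/μ = 32.5/8.6 = 3.78.
Minimum servers needed: c = 4.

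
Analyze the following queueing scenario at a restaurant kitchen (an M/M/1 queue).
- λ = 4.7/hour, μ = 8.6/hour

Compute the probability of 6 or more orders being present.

ρ = λ/μ = 4.7/8.6 = 0.5465
P(N ≥ n) = ρⁿ
P(N ≥ 6) = 0.5465^6
P(N ≥ 6) = 0.02664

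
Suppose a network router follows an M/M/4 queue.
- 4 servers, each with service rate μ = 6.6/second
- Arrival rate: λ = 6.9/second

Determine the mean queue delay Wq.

Traffic intensity: ρ = λ/(cμ) = 6.9/(4×6.6) = 0.2614
Since ρ = 0.2614 < 1, system is stable.
Offered load a = λ/μ = cρ = 6.9/6.6 = 1.0455
P₀ = [ Σₙ₌₀^3 aⁿ/n! + a^4/(4!(1-ρ)) ]⁻¹
Σ = a^0/0! + a^1/1! + a^2/2! + a^3/3! = 1.0000 + 1.0455 + 0.5465 + 0.1904 = 2.7824
a^4/(4!(1-ρ)) = 1.1946/(24 × 0.7386) = 0.06739
P₀ = 1/(2.7824 + 0.06739) = 0.3509
Lq = P₀·a^4·ρ / (4!(1-ρ)²) = 0.35091 × 1.1946 × 0.26136 / (24 × 0.54558) = 0.008367
Wq = Lq/λ = 0.008367/6.9 = 0.001213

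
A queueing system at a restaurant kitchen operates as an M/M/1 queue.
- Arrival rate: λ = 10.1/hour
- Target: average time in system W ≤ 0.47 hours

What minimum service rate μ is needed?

For M/M/1: W = 1/(μ-λ)
Need W ≤ 0.47, so 1/(μ-λ) ≤ 0.47
μ - λ ≥ 1/0.47 = 2.1277
μ ≥ 10.1 + 2.1277 = 12.2277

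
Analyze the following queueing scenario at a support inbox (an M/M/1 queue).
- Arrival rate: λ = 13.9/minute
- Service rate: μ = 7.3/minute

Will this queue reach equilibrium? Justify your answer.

Stability requires ρ = λ/(cμ) < 1
ρ = 13.9/(1 × 7.3) = 13.9/7.30 = 1.9041
Since 1.9041 ≥ 1, the system is UNSTABLE.
Queue grows without bound. Need μ > λ = 13.9.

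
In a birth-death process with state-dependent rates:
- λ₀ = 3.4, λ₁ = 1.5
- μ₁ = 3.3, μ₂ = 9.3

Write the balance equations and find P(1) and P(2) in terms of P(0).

Balance equations:
State 0: λ₀P₀ = μ₁P₁ → P₁ = (λ₀/μ₁)P₀ = (3.4/3.3)P₀ = 1.0303P₀
State 1: P₂ = (λ₀λ₁)/(μ₁μ₂)P₀ = (3.4×1.5)/(3.3×9.3)P₀ = 0.1662P₀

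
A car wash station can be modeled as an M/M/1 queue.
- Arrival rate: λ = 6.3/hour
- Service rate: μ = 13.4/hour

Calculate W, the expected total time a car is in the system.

First, compute utilization: ρ = λ/μ = 6.3/13.4 = 0.4701
For M/M/1: W = 1/(μ-λ)
W = 1/(13.4-6.3) = 1/7.10
W = 0.1408 hours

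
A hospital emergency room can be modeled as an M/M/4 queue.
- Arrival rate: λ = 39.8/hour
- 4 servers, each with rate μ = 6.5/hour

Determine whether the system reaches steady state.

Stability requires ρ = λ/(cμ) < 1
ρ = 39.8/(4 × 6.5) = 39.8/26.00 = 1.5308
Since 1.5308 ≥ 1, the system is UNSTABLE.
Need c > λ/μ = 39.8/6.5 = 6.12.
Minimum servers needed: c = 7.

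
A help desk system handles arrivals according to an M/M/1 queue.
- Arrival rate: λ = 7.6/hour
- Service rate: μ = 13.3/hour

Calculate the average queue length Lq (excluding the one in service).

ρ = λ/μ = 7.6/13.3 = 0.5714
For M/M/1: Lq = λ²/(μ(μ-λ))
Lq = 57.76/(13.3 × 5.70)
Lq = 0.7619 tickets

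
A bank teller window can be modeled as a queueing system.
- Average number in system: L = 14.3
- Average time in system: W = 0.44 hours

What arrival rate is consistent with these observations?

Little's Law: L = λW, so λ = L/W
λ = 14.3/0.44 = 32.5000 transactions/hour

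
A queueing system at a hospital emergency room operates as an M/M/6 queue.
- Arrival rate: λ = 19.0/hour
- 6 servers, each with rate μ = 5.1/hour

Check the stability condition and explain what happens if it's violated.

Stability requires ρ = λ/(cμ) < 1
ρ = 19.0/(6 × 5.1) = 19.0/30.60 = 0.6209
Since 0.6209 < 1, the system is STABLE.
The servers are busy 62.09% of the time.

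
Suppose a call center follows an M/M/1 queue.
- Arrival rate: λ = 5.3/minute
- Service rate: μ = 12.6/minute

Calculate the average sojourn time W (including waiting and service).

First, compute utilization: ρ = λ/μ = 5.3/12.6 = 0.4206
For M/M/1: W = 1/(μ-λ)
W = 1/(12.6-5.3) = 1/7.30
W = 0.1370 minutes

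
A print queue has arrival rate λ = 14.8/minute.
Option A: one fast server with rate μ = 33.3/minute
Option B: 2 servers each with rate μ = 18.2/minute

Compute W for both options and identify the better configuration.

Option A: single server μ = 33.3 (M/M/1)
  ρ_A = 14.8/33.3 = 0.4444
  W_A = 1/(μ-λ) = 1/(33.3-14.8) = 1/18.50 = 0.05405

Option B: 2 servers μ = 18.2 (M/M/2)
  ρ_B = λ/(cμ) = 14.8/(2×18.2) = 0.4066
  Offered load a = λ/μ = cρ = 14.8/18.2 = 0.8132
  P₀ = [ Σₙ₌₀^1 aⁿ/n! + a^2/(2!(1-ρ)) ]⁻¹
  Σ = a^0/0! + a^1/1! = 1.0000 + 0.8132 = 1.8132
  a^2/(2!(1-ρ)) = 0.6613/(2 × 0.5934) = 0.5572
  P₀ = 1/(1.8132 + 0.5572) = 0.4219
  Lq = P₀·a^2·ρ / (2!(1-ρ)²) = 0.4219 × 0.6613 × 0.4066 / (2 × 0.3521) = 0.1611
  Wq_B = Lq/λ = 0.16106/14.8 = 0.01088
  W_B = Wq_B + 1/μ = 0.01088 + 0.05495 = 0.06583

Since W_A = 0.05405 < W_B = 0.06583, Option A (single fast server) has the shorter time in system.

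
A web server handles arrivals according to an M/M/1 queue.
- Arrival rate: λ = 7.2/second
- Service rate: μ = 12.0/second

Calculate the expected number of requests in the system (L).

ρ = λ/μ = 7.2/12.0 = 0.6000
For M/M/1: L = λ/(μ-λ)
L = 7.2/(12.0-7.2) = 7.2/4.80
L = 1.5000 requests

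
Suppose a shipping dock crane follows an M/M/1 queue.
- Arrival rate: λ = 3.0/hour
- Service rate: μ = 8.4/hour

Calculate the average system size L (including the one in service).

ρ = λ/μ = 3.0/8.4 = 0.3571
For M/M/1: L = λ/(μ-λ)
L = 3.0/(8.4-3.0) = 3.0/5.40
L = 0.5556 containers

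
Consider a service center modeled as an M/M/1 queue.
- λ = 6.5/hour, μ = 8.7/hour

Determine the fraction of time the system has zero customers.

ρ = λ/μ = 6.5/8.7 = 0.7471
P(0) = 1 - ρ = 1 - 0.7471 = 0.2529
The server is idle 25.29% of the time.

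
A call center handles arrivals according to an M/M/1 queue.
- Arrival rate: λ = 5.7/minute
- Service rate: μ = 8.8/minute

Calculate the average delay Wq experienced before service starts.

First, compute utilization: ρ = λ/μ = 5.7/8.8 = 0.6477
For M/M/1: Wq = λ/(μ(μ-λ))
Wq = 5.7/(8.8 × (8.8-5.7))
Wq = 5.7/(8.8 × 3.10)
Wq = 0.2089 minutes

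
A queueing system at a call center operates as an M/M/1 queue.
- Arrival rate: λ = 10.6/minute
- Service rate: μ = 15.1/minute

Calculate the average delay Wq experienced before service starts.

First, compute utilization: ρ = λ/μ = 10.6/15.1 = 0.7020
For M/M/1: Wq = λ/(μ(μ-λ))
Wq = 10.6/(15.1 × (15.1-10.6))
Wq = 10.6/(15.1 × 4.50)
Wq = 0.1560 minutes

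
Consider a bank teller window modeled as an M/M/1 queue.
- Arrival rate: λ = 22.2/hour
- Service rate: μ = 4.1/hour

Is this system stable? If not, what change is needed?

Stability requires ρ = λ/(cμ) < 1
ρ = 22.2/(1 × 4.1) = 22.2/4.10 = 5.4146
Since 5.4146 ≥ 1, the system is UNSTABLE.
Queue grows without bound. Need μ > λ = 22.2.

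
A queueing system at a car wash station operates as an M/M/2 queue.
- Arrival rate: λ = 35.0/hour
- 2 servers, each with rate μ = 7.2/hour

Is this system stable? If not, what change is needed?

Stability requires ρ = λ/(cμ) < 1
ρ = 35.0/(2 × 7.2) = 35.0/14.40 = 2.4306
Since 2.4306 ≥ 1, the system is UNSTABLE.
Need c > λ/μ = 35.0/7.2 = 4.86.
Minimum servers needed: c = 5.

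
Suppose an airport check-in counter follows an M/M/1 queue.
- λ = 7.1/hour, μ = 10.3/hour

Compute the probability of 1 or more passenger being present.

ρ = λ/μ = 7.1/10.3 = 0.6893
P(N ≥ n) = ρⁿ
P(N ≥ 1) = 0.6893^1
P(N ≥ 1) = 0.6893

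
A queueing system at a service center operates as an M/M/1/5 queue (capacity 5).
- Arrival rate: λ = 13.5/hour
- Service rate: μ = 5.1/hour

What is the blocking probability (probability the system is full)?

ρ = λ/μ = 13.5/5.1 = 2.64706
P₀ = (1-ρ)/(1-ρ^(K+1)) = (1-2.64706)/(1-2.64706^6) = -1.6471/-343.0192 = 0.004802
P_K = P₀×ρ^K = 0.0048017 × 2.64706^5 = 0.0048017 × 129.9628 = 0.6240
Blocking probability = 62.40%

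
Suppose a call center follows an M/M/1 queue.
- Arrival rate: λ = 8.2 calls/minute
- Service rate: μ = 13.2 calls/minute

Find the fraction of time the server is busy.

Server utilization: ρ = λ/μ
ρ = 8.2/13.2 = 0.6212
The server is busy 62.12% of the time.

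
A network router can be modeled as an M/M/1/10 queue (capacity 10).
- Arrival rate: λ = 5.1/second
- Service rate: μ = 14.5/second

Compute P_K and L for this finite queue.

ρ = λ/μ = 5.1/14.5 = 0.35172
P₀ = (1-ρ)/(1-ρ^(K+1)) = (1-0.35172)/(1-0.35172^11) = 0.6483/1.0000 = 0.6483
P_K = P₀×ρ^K = 0.6483 × 0.35172^10 = 0.6483 × 0.00002897 = 0.00001878
Blocking probability P_10 = 0.00001878 (0.001878%)
L = ρ[1 - (K+1)ρ^K + Kρ^(K+1)] / [(1-ρ)(1-ρ^(K+1))]
L = 0.35172 × (1 - 11×0.00002897 + 10×0.00001019) / ((1 - 0.35172) × (1 - 0.00001019)) = 0.5424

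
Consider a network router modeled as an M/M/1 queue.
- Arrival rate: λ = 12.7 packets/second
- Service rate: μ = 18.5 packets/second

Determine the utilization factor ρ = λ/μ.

Server utilization: ρ = λ/μ
ρ = 12.7/18.5 = 0.6865
The server is busy 68.65% of the time.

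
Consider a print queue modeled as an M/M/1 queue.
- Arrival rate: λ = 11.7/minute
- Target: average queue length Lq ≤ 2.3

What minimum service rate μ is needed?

For M/M/1: Lq = λ²/(μ(μ-λ))
Need Lq ≤ 2.3, i.e. μ(μ-λ) ≥ λ²/2.3
μ² - 11.7μ - 136.89/2.3 ≥ 0  →  μ² - 11.7μ - 59.5174 ≥ 0
Quadratic formula (positive root): μ = [λ + √(λ² + 4×59.5174)]/2
Discriminant: 136.89 + 4×59.5174 = 374.9596, √374.9596 = 19.36387
μ ≥ (11.7 + 19.36387)/2 = 15.5319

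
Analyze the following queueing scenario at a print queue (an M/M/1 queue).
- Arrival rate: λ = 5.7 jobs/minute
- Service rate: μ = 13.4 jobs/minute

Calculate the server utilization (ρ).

Server utilization: ρ = λ/μ
ρ = 5.7/13.4 = 0.4254
The server is busy 42.54% of the time.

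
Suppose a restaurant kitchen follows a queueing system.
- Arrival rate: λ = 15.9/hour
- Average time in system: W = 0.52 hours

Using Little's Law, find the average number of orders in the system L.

Little's Law: L = λW
L = 15.9 × 0.52 = 8.2680 orders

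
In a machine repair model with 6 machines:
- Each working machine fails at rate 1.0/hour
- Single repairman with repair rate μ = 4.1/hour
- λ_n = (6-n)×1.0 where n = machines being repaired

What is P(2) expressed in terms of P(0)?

P(2)/P(0) = ∏_{i=0}^{2-1} λ_i/μ_{i+1}
= (6-0)×1.0/4.1 × (6-1)×1.0/4.1
= 1.7847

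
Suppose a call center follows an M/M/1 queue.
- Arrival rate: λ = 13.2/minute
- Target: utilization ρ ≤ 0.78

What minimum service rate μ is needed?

ρ = λ/μ, so μ = λ/ρ
μ ≥ 13.2/0.78 = 16.9231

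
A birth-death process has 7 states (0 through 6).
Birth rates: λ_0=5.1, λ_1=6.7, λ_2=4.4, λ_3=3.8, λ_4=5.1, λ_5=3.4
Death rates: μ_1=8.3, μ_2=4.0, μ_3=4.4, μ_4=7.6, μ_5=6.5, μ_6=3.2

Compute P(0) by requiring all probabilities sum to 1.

Ratios P(n)/P(0) = (λ₀···λₙ₋₁)/(μ₁···μₙ):
P(1)/P(0) = (5.1)/(8.3) = 0.6145
P(2)/P(0) = (5.1×6.7)/(8.3×4.0) = 1.0292
P(3)/P(0) = (5.1×6.7×4.4)/(8.3×4.0×4.4) = 1.0292
P(4)/P(0) = (5.1×6.7×4.4×3.8)/(8.3×4.0×4.4×7.6) = 0.5146
P(5)/P(0) = (5.1×6.7×4.4×3.8×5.1)/(8.3×4.0×4.4×7.6×6.5) = 0.4038
P(6)/P(0) = (5.1×6.7×4.4×3.8×5.1×3.4)/(8.3×4.0×4.4×7.6×6.5×3.2) = 0.4290

Normalization: ∑ P(n) = 1
P(0) × (1.0000 + 0.6145 + 1.0292 + 1.0292 + 0.5146 + 0.4038 + 0.4290) = 1
P(0) × 5.0203 = 1
P(0) = 1/5.0203 = 0.1992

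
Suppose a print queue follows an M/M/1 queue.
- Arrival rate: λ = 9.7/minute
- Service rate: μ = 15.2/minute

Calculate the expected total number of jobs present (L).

ρ = λ/μ = 9.7/15.2 = 0.6382
For M/M/1: L = λ/(μ-λ)
L = 9.7/(15.2-9.7) = 9.7/5.50
L = 1.7636 jobs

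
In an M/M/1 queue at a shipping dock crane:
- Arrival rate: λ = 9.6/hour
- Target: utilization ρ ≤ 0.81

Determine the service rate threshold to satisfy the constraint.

ρ = λ/μ, so μ = λ/ρ
μ ≥ 9.6/0.81 = 11.8519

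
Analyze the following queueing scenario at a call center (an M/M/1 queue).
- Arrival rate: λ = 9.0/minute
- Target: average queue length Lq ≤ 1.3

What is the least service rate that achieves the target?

For M/M/1: Lq = λ²/(μ(μ-λ))
Need Lq ≤ 1.3, i.e. μ(μ-λ) ≥ λ²/1.3
μ² - 9.0μ - 81.00/1.3 ≥ 0  →  μ² - 9.0μ - 62.3077 ≥ 0
Quadratic formula (positive root): μ = [λ + √(λ² + 4×62.3077)]/2
Discriminant: 81.00 + 4×62.3077 = 330.2308, √330.2308 = 18.1723
μ ≥ (9.0 + 18.1723)/2 = 13.5861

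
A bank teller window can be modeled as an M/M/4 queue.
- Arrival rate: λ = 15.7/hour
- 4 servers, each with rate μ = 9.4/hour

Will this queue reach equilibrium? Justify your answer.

Stability requires ρ = λ/(cμ) < 1
ρ = 15.7/(4 × 9.4) = 15.7/37.60 = 0.4176
Since 0.4176 < 1, the system is STABLE.
The servers are busy 41.76% of the time.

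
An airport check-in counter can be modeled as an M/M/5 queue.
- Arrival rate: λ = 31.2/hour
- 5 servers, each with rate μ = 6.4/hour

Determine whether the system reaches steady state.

Stability requires ρ = λ/(cμ) < 1
ρ = 31.2/(5 × 6.4) = 31.2/32.00 = 0.9750
Since 0.9750 < 1, the system is STABLE.
The servers are busy 97.50% of the time.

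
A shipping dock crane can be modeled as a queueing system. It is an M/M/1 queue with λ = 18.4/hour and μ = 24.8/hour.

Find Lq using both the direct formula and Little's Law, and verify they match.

Method 1 (direct): Lq = λ²/(μ(μ-λ)) = 338.56/(24.8 × 6.40) = 2.1331

Method 2 (Little's Law):
W = 1/(μ-λ) = 1/6.40 = 0.15625
Wq = W - 1/μ = 0.15625 - 0.040323 = 0.11593
Lq = λWq = 18.4 × 0.11593 = 2.1331 ✔ (matches Method 1)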